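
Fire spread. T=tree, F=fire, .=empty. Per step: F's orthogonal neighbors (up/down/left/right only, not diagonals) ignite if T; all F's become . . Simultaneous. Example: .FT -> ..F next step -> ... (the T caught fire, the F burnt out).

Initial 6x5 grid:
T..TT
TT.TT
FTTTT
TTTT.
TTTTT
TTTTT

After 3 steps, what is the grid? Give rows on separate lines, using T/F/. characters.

Step 1: 3 trees catch fire, 1 burn out
  T..TT
  FT.TT
  .FTTT
  FTTT.
  TTTTT
  TTTTT
Step 2: 5 trees catch fire, 3 burn out
  F..TT
  .F.TT
  ..FTT
  .FTT.
  FTTTT
  TTTTT
Step 3: 4 trees catch fire, 5 burn out
  ...TT
  ...TT
  ...FT
  ..FT.
  .FTTT
  FTTTT

...TT
...TT
...FT
..FT.
.FTTT
FTTTT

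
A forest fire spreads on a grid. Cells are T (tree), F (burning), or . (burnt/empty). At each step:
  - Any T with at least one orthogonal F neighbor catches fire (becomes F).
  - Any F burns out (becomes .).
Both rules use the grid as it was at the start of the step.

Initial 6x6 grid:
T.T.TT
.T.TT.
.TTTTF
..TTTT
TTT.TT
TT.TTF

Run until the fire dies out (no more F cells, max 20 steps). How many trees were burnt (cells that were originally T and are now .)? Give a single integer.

Answer: 22

Derivation:
Step 1: +4 fires, +2 burnt (F count now 4)
Step 2: +5 fires, +4 burnt (F count now 5)
Step 3: +4 fires, +5 burnt (F count now 4)
Step 4: +3 fires, +4 burnt (F count now 3)
Step 5: +2 fires, +3 burnt (F count now 2)
Step 6: +1 fires, +2 burnt (F count now 1)
Step 7: +2 fires, +1 burnt (F count now 2)
Step 8: +1 fires, +2 burnt (F count now 1)
Step 9: +0 fires, +1 burnt (F count now 0)
Fire out after step 9
Initially T: 24, now '.': 34
Total burnt (originally-T cells now '.'): 22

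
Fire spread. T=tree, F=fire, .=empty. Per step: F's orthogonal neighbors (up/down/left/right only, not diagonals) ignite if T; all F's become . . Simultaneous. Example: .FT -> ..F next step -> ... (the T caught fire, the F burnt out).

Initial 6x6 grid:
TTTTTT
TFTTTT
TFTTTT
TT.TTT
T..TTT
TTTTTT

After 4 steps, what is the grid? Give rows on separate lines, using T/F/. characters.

Step 1: 6 trees catch fire, 2 burn out
  TFTTTT
  F.FTTT
  F.FTTT
  TF.TTT
  T..TTT
  TTTTTT
Step 2: 5 trees catch fire, 6 burn out
  F.FTTT
  ...FTT
  ...FTT
  F..TTT
  T..TTT
  TTTTTT
Step 3: 5 trees catch fire, 5 burn out
  ...FTT
  ....FT
  ....FT
  ...FTT
  F..TTT
  TTTTTT
Step 4: 6 trees catch fire, 5 burn out
  ....FT
  .....F
  .....F
  ....FT
  ...FTT
  FTTTTT

....FT
.....F
.....F
....FT
...FTT
FTTTTT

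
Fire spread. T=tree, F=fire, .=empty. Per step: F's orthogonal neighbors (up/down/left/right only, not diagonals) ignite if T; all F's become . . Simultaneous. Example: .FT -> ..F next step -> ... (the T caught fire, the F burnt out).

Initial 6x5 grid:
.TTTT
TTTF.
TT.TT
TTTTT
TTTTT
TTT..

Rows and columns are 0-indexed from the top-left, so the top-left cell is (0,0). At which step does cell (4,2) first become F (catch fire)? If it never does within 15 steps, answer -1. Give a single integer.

Step 1: cell (4,2)='T' (+3 fires, +1 burnt)
Step 2: cell (4,2)='T' (+5 fires, +3 burnt)
Step 3: cell (4,2)='T' (+6 fires, +5 burnt)
Step 4: cell (4,2)='F' (+4 fires, +6 burnt)
  -> target ignites at step 4
Step 5: cell (4,2)='.' (+3 fires, +4 burnt)
Step 6: cell (4,2)='.' (+2 fires, +3 burnt)
Step 7: cell (4,2)='.' (+1 fires, +2 burnt)
Step 8: cell (4,2)='.' (+0 fires, +1 burnt)
  fire out at step 8

4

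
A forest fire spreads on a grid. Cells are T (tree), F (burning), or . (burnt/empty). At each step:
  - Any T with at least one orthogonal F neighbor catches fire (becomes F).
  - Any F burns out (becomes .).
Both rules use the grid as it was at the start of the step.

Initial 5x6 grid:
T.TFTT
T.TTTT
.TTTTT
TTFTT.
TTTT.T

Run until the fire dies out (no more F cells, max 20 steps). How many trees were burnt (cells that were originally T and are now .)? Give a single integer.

Step 1: +7 fires, +2 burnt (F count now 7)
Step 2: +9 fires, +7 burnt (F count now 9)
Step 3: +3 fires, +9 burnt (F count now 3)
Step 4: +1 fires, +3 burnt (F count now 1)
Step 5: +0 fires, +1 burnt (F count now 0)
Fire out after step 5
Initially T: 23, now '.': 27
Total burnt (originally-T cells now '.'): 20

Answer: 20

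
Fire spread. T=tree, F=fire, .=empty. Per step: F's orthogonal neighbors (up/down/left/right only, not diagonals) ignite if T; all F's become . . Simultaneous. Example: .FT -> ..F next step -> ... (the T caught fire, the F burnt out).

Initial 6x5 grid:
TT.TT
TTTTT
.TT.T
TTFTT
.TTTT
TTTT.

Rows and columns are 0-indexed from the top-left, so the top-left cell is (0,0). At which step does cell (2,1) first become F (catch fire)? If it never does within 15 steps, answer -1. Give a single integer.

Step 1: cell (2,1)='T' (+4 fires, +1 burnt)
Step 2: cell (2,1)='F' (+7 fires, +4 burnt)
  -> target ignites at step 2
Step 3: cell (2,1)='.' (+6 fires, +7 burnt)
Step 4: cell (2,1)='.' (+5 fires, +6 burnt)
Step 5: cell (2,1)='.' (+2 fires, +5 burnt)
Step 6: cell (2,1)='.' (+0 fires, +2 burnt)
  fire out at step 6

2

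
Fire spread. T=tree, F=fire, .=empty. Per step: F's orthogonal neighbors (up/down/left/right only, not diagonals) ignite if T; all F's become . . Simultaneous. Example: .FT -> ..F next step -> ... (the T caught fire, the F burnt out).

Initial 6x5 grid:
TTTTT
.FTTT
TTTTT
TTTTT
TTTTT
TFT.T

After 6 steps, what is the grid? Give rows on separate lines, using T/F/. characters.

Step 1: 6 trees catch fire, 2 burn out
  TFTTT
  ..FTT
  TFTTT
  TTTTT
  TFTTT
  F.F.T
Step 2: 8 trees catch fire, 6 burn out
  F.FTT
  ...FT
  F.FTT
  TFTTT
  F.FTT
  ....T
Step 3: 6 trees catch fire, 8 burn out
  ...FT
  ....F
  ...FT
  F.FTT
  ...FT
  ....T
Step 4: 4 trees catch fire, 6 burn out
  ....F
  .....
  ....F
  ...FT
  ....F
  ....T
Step 5: 2 trees catch fire, 4 burn out
  .....
  .....
  .....
  ....F
  .....
  ....F
Step 6: 0 trees catch fire, 2 burn out
  .....
  .....
  .....
  .....
  .....
  .....

.....
.....
.....
.....
.....
.....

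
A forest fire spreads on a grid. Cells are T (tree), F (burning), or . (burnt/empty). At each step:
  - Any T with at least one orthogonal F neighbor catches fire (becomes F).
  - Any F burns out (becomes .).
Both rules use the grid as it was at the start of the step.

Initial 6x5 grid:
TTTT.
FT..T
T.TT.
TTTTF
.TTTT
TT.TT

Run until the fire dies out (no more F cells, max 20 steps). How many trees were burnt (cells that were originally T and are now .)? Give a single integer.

Answer: 20

Derivation:
Step 1: +5 fires, +2 burnt (F count now 5)
Step 2: +6 fires, +5 burnt (F count now 6)
Step 3: +5 fires, +6 burnt (F count now 5)
Step 4: +2 fires, +5 burnt (F count now 2)
Step 5: +1 fires, +2 burnt (F count now 1)
Step 6: +1 fires, +1 burnt (F count now 1)
Step 7: +0 fires, +1 burnt (F count now 0)
Fire out after step 7
Initially T: 21, now '.': 29
Total burnt (originally-T cells now '.'): 20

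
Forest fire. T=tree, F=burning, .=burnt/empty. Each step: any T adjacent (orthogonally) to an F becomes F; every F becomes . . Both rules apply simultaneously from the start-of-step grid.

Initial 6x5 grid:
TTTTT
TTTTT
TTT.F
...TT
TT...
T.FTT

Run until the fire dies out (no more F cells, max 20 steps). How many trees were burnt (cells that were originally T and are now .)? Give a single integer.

Answer: 17

Derivation:
Step 1: +3 fires, +2 burnt (F count now 3)
Step 2: +4 fires, +3 burnt (F count now 4)
Step 3: +2 fires, +4 burnt (F count now 2)
Step 4: +3 fires, +2 burnt (F count now 3)
Step 5: +3 fires, +3 burnt (F count now 3)
Step 6: +2 fires, +3 burnt (F count now 2)
Step 7: +0 fires, +2 burnt (F count now 0)
Fire out after step 7
Initially T: 20, now '.': 27
Total burnt (originally-T cells now '.'): 17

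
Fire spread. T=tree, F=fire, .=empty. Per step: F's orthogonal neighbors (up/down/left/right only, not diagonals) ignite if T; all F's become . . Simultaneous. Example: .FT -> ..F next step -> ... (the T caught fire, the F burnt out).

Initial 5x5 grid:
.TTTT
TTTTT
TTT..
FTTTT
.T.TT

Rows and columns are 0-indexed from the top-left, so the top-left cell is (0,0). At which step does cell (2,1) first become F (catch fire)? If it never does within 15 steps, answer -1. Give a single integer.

Step 1: cell (2,1)='T' (+2 fires, +1 burnt)
Step 2: cell (2,1)='F' (+4 fires, +2 burnt)
  -> target ignites at step 2
Step 3: cell (2,1)='.' (+3 fires, +4 burnt)
Step 4: cell (2,1)='.' (+4 fires, +3 burnt)
Step 5: cell (2,1)='.' (+3 fires, +4 burnt)
Step 6: cell (2,1)='.' (+2 fires, +3 burnt)
Step 7: cell (2,1)='.' (+1 fires, +2 burnt)
Step 8: cell (2,1)='.' (+0 fires, +1 burnt)
  fire out at step 8

2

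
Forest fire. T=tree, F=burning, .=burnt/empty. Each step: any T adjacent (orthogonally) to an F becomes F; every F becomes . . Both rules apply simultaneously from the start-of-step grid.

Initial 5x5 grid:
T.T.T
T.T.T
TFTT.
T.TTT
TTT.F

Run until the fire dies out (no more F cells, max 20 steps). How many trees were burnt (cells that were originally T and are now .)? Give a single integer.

Answer: 14

Derivation:
Step 1: +3 fires, +2 burnt (F count now 3)
Step 2: +6 fires, +3 burnt (F count now 6)
Step 3: +4 fires, +6 burnt (F count now 4)
Step 4: +1 fires, +4 burnt (F count now 1)
Step 5: +0 fires, +1 burnt (F count now 0)
Fire out after step 5
Initially T: 16, now '.': 23
Total burnt (originally-T cells now '.'): 14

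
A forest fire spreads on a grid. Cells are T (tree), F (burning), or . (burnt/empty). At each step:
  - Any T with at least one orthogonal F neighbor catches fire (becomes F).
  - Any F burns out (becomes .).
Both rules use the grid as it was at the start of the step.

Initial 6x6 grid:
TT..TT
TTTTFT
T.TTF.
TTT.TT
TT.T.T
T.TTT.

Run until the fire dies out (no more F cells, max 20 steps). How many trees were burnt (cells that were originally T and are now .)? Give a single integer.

Step 1: +5 fires, +2 burnt (F count now 5)
Step 2: +4 fires, +5 burnt (F count now 4)
Step 3: +3 fires, +4 burnt (F count now 3)
Step 4: +3 fires, +3 burnt (F count now 3)
Step 5: +4 fires, +3 burnt (F count now 4)
Step 6: +1 fires, +4 burnt (F count now 1)
Step 7: +1 fires, +1 burnt (F count now 1)
Step 8: +0 fires, +1 burnt (F count now 0)
Fire out after step 8
Initially T: 25, now '.': 32
Total burnt (originally-T cells now '.'): 21

Answer: 21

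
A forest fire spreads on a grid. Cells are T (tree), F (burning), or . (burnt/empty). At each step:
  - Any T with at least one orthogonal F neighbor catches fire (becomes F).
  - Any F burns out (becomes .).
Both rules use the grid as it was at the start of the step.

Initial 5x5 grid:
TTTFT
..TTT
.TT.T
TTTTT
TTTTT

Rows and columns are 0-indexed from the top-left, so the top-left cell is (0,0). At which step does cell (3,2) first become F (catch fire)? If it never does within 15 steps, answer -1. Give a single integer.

Step 1: cell (3,2)='T' (+3 fires, +1 burnt)
Step 2: cell (3,2)='T' (+3 fires, +3 burnt)
Step 3: cell (3,2)='T' (+3 fires, +3 burnt)
Step 4: cell (3,2)='F' (+3 fires, +3 burnt)
  -> target ignites at step 4
Step 5: cell (3,2)='.' (+4 fires, +3 burnt)
Step 6: cell (3,2)='.' (+3 fires, +4 burnt)
Step 7: cell (3,2)='.' (+1 fires, +3 burnt)
Step 8: cell (3,2)='.' (+0 fires, +1 burnt)
  fire out at step 8

4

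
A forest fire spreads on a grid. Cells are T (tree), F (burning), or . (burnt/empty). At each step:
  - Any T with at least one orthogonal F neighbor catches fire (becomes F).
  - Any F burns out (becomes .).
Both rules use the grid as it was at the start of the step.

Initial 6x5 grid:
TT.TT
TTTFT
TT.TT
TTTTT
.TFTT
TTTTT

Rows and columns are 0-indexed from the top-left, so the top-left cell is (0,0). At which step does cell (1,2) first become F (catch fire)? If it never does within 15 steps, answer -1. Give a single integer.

Step 1: cell (1,2)='F' (+8 fires, +2 burnt)
  -> target ignites at step 1
Step 2: cell (1,2)='.' (+8 fires, +8 burnt)
Step 3: cell (1,2)='.' (+7 fires, +8 burnt)
Step 4: cell (1,2)='.' (+2 fires, +7 burnt)
Step 5: cell (1,2)='.' (+0 fires, +2 burnt)
  fire out at step 5

1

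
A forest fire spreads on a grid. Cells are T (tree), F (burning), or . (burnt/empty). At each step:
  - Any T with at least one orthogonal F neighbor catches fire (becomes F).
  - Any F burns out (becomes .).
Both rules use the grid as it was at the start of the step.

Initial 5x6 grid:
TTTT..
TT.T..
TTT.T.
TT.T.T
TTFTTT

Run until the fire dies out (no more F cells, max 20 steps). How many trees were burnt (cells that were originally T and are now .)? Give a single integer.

Step 1: +2 fires, +1 burnt (F count now 2)
Step 2: +4 fires, +2 burnt (F count now 4)
Step 3: +3 fires, +4 burnt (F count now 3)
Step 4: +4 fires, +3 burnt (F count now 4)
Step 5: +2 fires, +4 burnt (F count now 2)
Step 6: +2 fires, +2 burnt (F count now 2)
Step 7: +1 fires, +2 burnt (F count now 1)
Step 8: +1 fires, +1 burnt (F count now 1)
Step 9: +0 fires, +1 burnt (F count now 0)
Fire out after step 9
Initially T: 20, now '.': 29
Total burnt (originally-T cells now '.'): 19

Answer: 19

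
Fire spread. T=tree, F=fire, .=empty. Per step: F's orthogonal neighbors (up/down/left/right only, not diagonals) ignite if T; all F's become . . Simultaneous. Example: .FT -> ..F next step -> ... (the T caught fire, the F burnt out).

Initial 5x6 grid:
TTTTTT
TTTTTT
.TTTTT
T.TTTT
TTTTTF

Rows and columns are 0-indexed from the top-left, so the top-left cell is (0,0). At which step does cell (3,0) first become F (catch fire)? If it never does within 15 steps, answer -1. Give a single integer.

Step 1: cell (3,0)='T' (+2 fires, +1 burnt)
Step 2: cell (3,0)='T' (+3 fires, +2 burnt)
Step 3: cell (3,0)='T' (+4 fires, +3 burnt)
Step 4: cell (3,0)='T' (+5 fires, +4 burnt)
Step 5: cell (3,0)='T' (+4 fires, +5 burnt)
Step 6: cell (3,0)='F' (+4 fires, +4 burnt)
  -> target ignites at step 6
Step 7: cell (3,0)='.' (+2 fires, +4 burnt)
Step 8: cell (3,0)='.' (+2 fires, +2 burnt)
Step 9: cell (3,0)='.' (+1 fires, +2 burnt)
Step 10: cell (3,0)='.' (+0 fires, +1 burnt)
  fire out at step 10

6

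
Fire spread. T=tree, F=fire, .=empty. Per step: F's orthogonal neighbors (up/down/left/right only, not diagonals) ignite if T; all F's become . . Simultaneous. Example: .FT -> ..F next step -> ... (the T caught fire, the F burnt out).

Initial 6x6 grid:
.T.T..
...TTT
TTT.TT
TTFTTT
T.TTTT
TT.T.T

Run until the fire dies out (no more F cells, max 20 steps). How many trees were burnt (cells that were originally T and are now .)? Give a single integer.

Answer: 23

Derivation:
Step 1: +4 fires, +1 burnt (F count now 4)
Step 2: +4 fires, +4 burnt (F count now 4)
Step 3: +6 fires, +4 burnt (F count now 6)
Step 4: +4 fires, +6 burnt (F count now 4)
Step 5: +4 fires, +4 burnt (F count now 4)
Step 6: +1 fires, +4 burnt (F count now 1)
Step 7: +0 fires, +1 burnt (F count now 0)
Fire out after step 7
Initially T: 24, now '.': 35
Total burnt (originally-T cells now '.'): 23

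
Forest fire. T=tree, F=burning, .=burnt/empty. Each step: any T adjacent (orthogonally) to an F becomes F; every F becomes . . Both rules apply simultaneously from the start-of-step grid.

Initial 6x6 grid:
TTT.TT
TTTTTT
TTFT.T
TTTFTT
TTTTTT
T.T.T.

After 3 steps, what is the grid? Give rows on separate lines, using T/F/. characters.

Step 1: 6 trees catch fire, 2 burn out
  TTT.TT
  TTFTTT
  TF.F.T
  TTF.FT
  TTTFTT
  T.T.T.
Step 2: 8 trees catch fire, 6 burn out
  TTF.TT
  TF.FTT
  F....T
  TF...F
  TTF.FT
  T.T.T.
Step 3: 9 trees catch fire, 8 burn out
  TF..TT
  F...FT
  .....F
  F.....
  TF...F
  T.F.F.

TF..TT
F...FT
.....F
F.....
TF...F
T.F.F.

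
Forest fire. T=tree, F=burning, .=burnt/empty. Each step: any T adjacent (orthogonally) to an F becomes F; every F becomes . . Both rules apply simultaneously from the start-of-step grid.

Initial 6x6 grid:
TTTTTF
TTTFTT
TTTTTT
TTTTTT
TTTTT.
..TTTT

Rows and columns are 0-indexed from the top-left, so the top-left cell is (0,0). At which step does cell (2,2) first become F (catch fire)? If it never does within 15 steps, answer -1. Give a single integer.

Step 1: cell (2,2)='T' (+6 fires, +2 burnt)
Step 2: cell (2,2)='F' (+6 fires, +6 burnt)
  -> target ignites at step 2
Step 3: cell (2,2)='.' (+7 fires, +6 burnt)
Step 4: cell (2,2)='.' (+6 fires, +7 burnt)
Step 5: cell (2,2)='.' (+4 fires, +6 burnt)
Step 6: cell (2,2)='.' (+2 fires, +4 burnt)
Step 7: cell (2,2)='.' (+0 fires, +2 burnt)
  fire out at step 7

2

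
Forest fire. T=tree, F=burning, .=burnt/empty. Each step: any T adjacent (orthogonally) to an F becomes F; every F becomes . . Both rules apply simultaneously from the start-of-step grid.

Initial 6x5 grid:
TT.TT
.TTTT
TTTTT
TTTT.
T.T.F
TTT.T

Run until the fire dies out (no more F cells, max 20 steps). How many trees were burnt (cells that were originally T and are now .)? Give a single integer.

Answer: 1

Derivation:
Step 1: +1 fires, +1 burnt (F count now 1)
Step 2: +0 fires, +1 burnt (F count now 0)
Fire out after step 2
Initially T: 23, now '.': 8
Total burnt (originally-T cells now '.'): 1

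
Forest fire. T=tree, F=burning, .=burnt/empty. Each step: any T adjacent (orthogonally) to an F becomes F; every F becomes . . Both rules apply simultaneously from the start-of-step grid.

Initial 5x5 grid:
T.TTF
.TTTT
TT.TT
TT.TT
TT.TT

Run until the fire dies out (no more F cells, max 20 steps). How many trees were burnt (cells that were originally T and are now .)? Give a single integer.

Answer: 18

Derivation:
Step 1: +2 fires, +1 burnt (F count now 2)
Step 2: +3 fires, +2 burnt (F count now 3)
Step 3: +3 fires, +3 burnt (F count now 3)
Step 4: +3 fires, +3 burnt (F count now 3)
Step 5: +2 fires, +3 burnt (F count now 2)
Step 6: +2 fires, +2 burnt (F count now 2)
Step 7: +2 fires, +2 burnt (F count now 2)
Step 8: +1 fires, +2 burnt (F count now 1)
Step 9: +0 fires, +1 burnt (F count now 0)
Fire out after step 9
Initially T: 19, now '.': 24
Total burnt (originally-T cells now '.'): 18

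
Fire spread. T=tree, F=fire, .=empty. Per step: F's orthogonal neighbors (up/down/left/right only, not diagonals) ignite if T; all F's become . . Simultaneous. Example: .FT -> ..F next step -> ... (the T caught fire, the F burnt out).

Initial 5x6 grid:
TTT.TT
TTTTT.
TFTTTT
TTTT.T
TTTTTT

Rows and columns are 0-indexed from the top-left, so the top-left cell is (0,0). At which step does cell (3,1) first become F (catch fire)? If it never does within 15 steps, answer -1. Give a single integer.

Step 1: cell (3,1)='F' (+4 fires, +1 burnt)
  -> target ignites at step 1
Step 2: cell (3,1)='.' (+7 fires, +4 burnt)
Step 3: cell (3,1)='.' (+7 fires, +7 burnt)
Step 4: cell (3,1)='.' (+3 fires, +7 burnt)
Step 5: cell (3,1)='.' (+3 fires, +3 burnt)
Step 6: cell (3,1)='.' (+2 fires, +3 burnt)
Step 7: cell (3,1)='.' (+0 fires, +2 burnt)
  fire out at step 7

1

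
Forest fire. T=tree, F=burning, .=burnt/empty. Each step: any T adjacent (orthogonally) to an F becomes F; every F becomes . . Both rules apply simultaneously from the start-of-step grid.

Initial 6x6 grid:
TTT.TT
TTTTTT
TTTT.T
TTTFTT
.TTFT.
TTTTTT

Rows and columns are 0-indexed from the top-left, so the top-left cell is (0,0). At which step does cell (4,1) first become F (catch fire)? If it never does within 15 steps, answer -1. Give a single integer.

Step 1: cell (4,1)='T' (+6 fires, +2 burnt)
Step 2: cell (4,1)='F' (+7 fires, +6 burnt)
  -> target ignites at step 2
Step 3: cell (4,1)='.' (+7 fires, +7 burnt)
Step 4: cell (4,1)='.' (+6 fires, +7 burnt)
Step 5: cell (4,1)='.' (+3 fires, +6 burnt)
Step 6: cell (4,1)='.' (+1 fires, +3 burnt)
Step 7: cell (4,1)='.' (+0 fires, +1 burnt)
  fire out at step 7

2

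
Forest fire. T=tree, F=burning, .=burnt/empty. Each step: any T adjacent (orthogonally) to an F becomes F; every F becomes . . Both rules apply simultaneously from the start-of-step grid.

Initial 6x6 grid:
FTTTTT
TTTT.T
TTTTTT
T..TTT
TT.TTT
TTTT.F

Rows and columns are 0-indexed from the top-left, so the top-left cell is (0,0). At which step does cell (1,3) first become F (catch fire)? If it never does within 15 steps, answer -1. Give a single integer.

Step 1: cell (1,3)='T' (+3 fires, +2 burnt)
Step 2: cell (1,3)='T' (+5 fires, +3 burnt)
Step 3: cell (1,3)='T' (+7 fires, +5 burnt)
Step 4: cell (1,3)='F' (+8 fires, +7 burnt)
  -> target ignites at step 4
Step 5: cell (1,3)='.' (+5 fires, +8 burnt)
Step 6: cell (1,3)='.' (+1 fires, +5 burnt)
Step 7: cell (1,3)='.' (+0 fires, +1 burnt)
  fire out at step 7

4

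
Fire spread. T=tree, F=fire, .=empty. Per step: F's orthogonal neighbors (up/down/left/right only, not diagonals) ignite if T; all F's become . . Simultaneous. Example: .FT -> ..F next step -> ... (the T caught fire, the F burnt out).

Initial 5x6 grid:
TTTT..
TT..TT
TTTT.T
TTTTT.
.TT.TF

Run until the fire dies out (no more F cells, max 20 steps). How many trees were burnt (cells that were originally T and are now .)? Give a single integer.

Answer: 18

Derivation:
Step 1: +1 fires, +1 burnt (F count now 1)
Step 2: +1 fires, +1 burnt (F count now 1)
Step 3: +1 fires, +1 burnt (F count now 1)
Step 4: +2 fires, +1 burnt (F count now 2)
Step 5: +3 fires, +2 burnt (F count now 3)
Step 6: +3 fires, +3 burnt (F count now 3)
Step 7: +2 fires, +3 burnt (F count now 2)
Step 8: +2 fires, +2 burnt (F count now 2)
Step 9: +2 fires, +2 burnt (F count now 2)
Step 10: +1 fires, +2 burnt (F count now 1)
Step 11: +0 fires, +1 burnt (F count now 0)
Fire out after step 11
Initially T: 21, now '.': 27
Total burnt (originally-T cells now '.'): 18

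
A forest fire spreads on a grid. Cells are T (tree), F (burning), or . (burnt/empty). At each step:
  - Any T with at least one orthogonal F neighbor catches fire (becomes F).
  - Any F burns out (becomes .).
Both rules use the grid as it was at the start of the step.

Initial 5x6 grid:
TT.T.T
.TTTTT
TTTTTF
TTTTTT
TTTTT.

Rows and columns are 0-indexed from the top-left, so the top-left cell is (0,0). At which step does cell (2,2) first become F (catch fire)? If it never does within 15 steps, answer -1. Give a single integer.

Step 1: cell (2,2)='T' (+3 fires, +1 burnt)
Step 2: cell (2,2)='T' (+4 fires, +3 burnt)
Step 3: cell (2,2)='F' (+4 fires, +4 burnt)
  -> target ignites at step 3
Step 4: cell (2,2)='.' (+5 fires, +4 burnt)
Step 5: cell (2,2)='.' (+4 fires, +5 burnt)
Step 6: cell (2,2)='.' (+3 fires, +4 burnt)
Step 7: cell (2,2)='.' (+2 fires, +3 burnt)
Step 8: cell (2,2)='.' (+0 fires, +2 burnt)
  fire out at step 8

3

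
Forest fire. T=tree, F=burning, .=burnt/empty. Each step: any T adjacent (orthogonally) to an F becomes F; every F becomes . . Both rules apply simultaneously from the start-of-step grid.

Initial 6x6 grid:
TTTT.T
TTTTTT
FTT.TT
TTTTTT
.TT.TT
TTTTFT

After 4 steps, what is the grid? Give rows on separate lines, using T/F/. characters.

Step 1: 6 trees catch fire, 2 burn out
  TTTT.T
  FTTTTT
  .FT.TT
  FTTTTT
  .TT.FT
  TTTF.F
Step 2: 7 trees catch fire, 6 burn out
  FTTT.T
  .FTTTT
  ..F.TT
  .FTTFT
  .TT..F
  TTF...
Step 3: 9 trees catch fire, 7 burn out
  .FTT.T
  ..FTTT
  ....FT
  ..FF.F
  .FF...
  TF....
Step 4: 5 trees catch fire, 9 burn out
  ..FT.T
  ...FFT
  .....F
  ......
  ......
  F.....

..FT.T
...FFT
.....F
......
......
F.....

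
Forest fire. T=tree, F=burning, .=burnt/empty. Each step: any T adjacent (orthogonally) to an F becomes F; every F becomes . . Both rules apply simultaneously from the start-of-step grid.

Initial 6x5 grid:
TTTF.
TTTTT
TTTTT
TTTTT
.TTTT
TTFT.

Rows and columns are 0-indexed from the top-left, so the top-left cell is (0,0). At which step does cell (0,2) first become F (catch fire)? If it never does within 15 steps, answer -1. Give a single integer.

Step 1: cell (0,2)='F' (+5 fires, +2 burnt)
  -> target ignites at step 1
Step 2: cell (0,2)='.' (+8 fires, +5 burnt)
Step 3: cell (0,2)='.' (+7 fires, +8 burnt)
Step 4: cell (0,2)='.' (+4 fires, +7 burnt)
Step 5: cell (0,2)='.' (+1 fires, +4 burnt)
Step 6: cell (0,2)='.' (+0 fires, +1 burnt)
  fire out at step 6

1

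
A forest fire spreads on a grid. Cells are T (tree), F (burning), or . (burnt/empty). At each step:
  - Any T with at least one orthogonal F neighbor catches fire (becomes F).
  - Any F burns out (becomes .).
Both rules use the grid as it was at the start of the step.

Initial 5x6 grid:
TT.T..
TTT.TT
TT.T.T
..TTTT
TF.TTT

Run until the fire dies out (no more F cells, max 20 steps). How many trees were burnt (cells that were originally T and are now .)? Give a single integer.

Step 1: +1 fires, +1 burnt (F count now 1)
Step 2: +0 fires, +1 burnt (F count now 0)
Fire out after step 2
Initially T: 20, now '.': 11
Total burnt (originally-T cells now '.'): 1

Answer: 1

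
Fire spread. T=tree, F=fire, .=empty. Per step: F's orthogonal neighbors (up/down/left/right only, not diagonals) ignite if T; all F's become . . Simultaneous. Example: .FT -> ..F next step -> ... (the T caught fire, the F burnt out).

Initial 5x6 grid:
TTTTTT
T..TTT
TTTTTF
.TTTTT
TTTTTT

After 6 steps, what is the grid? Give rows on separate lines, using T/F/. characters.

Step 1: 3 trees catch fire, 1 burn out
  TTTTTT
  T..TTF
  TTTTF.
  .TTTTF
  TTTTTT
Step 2: 5 trees catch fire, 3 burn out
  TTTTTF
  T..TF.
  TTTF..
  .TTTF.
  TTTTTF
Step 3: 5 trees catch fire, 5 burn out
  TTTTF.
  T..F..
  TTF...
  .TTF..
  TTTTF.
Step 4: 4 trees catch fire, 5 burn out
  TTTF..
  T.....
  TF....
  .TF...
  TTTF..
Step 5: 4 trees catch fire, 4 burn out
  TTF...
  T.....
  F.....
  .F....
  TTF...
Step 6: 3 trees catch fire, 4 burn out
  TF....
  F.....
  ......
  ......
  TF....

TF....
F.....
......
......
TF....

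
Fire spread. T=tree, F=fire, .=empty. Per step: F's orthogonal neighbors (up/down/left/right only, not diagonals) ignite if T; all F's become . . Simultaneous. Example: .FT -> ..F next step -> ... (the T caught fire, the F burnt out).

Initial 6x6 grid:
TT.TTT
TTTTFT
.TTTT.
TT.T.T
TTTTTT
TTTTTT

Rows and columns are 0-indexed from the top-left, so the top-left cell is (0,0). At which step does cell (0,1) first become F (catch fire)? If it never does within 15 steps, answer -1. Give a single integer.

Step 1: cell (0,1)='T' (+4 fires, +1 burnt)
Step 2: cell (0,1)='T' (+4 fires, +4 burnt)
Step 3: cell (0,1)='T' (+3 fires, +4 burnt)
Step 4: cell (0,1)='F' (+4 fires, +3 burnt)
  -> target ignites at step 4
Step 5: cell (0,1)='.' (+5 fires, +4 burnt)
Step 6: cell (0,1)='.' (+5 fires, +5 burnt)
Step 7: cell (0,1)='.' (+4 fires, +5 burnt)
Step 8: cell (0,1)='.' (+1 fires, +4 burnt)
Step 9: cell (0,1)='.' (+0 fires, +1 burnt)
  fire out at step 9

4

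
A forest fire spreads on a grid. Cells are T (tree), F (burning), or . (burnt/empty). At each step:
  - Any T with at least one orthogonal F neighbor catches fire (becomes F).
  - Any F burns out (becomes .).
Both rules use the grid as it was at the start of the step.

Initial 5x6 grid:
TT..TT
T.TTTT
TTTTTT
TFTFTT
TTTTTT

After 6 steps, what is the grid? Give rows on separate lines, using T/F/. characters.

Step 1: 7 trees catch fire, 2 burn out
  TT..TT
  T.TTTT
  TFTFTT
  F.F.FT
  TFTFTT
Step 2: 8 trees catch fire, 7 burn out
  TT..TT
  T.TFTT
  F.F.FT
  .....F
  F.F.FT
Step 3: 5 trees catch fire, 8 burn out
  TT..TT
  F.F.FT
  .....F
  ......
  .....F
Step 4: 3 trees catch fire, 5 burn out
  FT..FT
  .....F
  ......
  ......
  ......
Step 5: 2 trees catch fire, 3 burn out
  .F...F
  ......
  ......
  ......
  ......
Step 6: 0 trees catch fire, 2 burn out
  ......
  ......
  ......
  ......
  ......

......
......
......
......
......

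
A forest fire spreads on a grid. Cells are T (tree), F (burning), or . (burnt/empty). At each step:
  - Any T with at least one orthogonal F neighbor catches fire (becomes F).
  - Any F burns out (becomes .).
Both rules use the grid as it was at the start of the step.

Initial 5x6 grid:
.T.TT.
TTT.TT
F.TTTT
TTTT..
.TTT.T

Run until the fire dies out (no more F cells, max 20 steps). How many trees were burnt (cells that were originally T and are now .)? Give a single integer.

Answer: 19

Derivation:
Step 1: +2 fires, +1 burnt (F count now 2)
Step 2: +2 fires, +2 burnt (F count now 2)
Step 3: +4 fires, +2 burnt (F count now 4)
Step 4: +3 fires, +4 burnt (F count now 3)
Step 5: +2 fires, +3 burnt (F count now 2)
Step 6: +1 fires, +2 burnt (F count now 1)
Step 7: +2 fires, +1 burnt (F count now 2)
Step 8: +2 fires, +2 burnt (F count now 2)
Step 9: +1 fires, +2 burnt (F count now 1)
Step 10: +0 fires, +1 burnt (F count now 0)
Fire out after step 10
Initially T: 20, now '.': 29
Total burnt (originally-T cells now '.'): 19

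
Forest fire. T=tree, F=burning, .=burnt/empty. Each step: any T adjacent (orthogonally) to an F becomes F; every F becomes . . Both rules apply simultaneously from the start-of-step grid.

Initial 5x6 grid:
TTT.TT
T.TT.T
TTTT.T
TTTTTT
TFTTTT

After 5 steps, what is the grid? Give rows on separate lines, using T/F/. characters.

Step 1: 3 trees catch fire, 1 burn out
  TTT.TT
  T.TT.T
  TTTT.T
  TFTTTT
  F.FTTT
Step 2: 4 trees catch fire, 3 burn out
  TTT.TT
  T.TT.T
  TFTT.T
  F.FTTT
  ...FTT
Step 3: 4 trees catch fire, 4 burn out
  TTT.TT
  T.TT.T
  F.FT.T
  ...FTT
  ....FT
Step 4: 5 trees catch fire, 4 burn out
  TTT.TT
  F.FT.T
  ...F.T
  ....FT
  .....F
Step 5: 4 trees catch fire, 5 burn out
  FTF.TT
  ...F.T
  .....T
  .....F
  ......

FTF.TT
...F.T
.....T
.....F
......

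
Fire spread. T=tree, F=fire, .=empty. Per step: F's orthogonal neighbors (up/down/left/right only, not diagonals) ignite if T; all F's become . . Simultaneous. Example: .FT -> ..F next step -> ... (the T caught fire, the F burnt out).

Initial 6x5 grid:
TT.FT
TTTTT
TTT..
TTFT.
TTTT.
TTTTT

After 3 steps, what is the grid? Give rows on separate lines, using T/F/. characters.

Step 1: 6 trees catch fire, 2 burn out
  TT..F
  TTTFT
  TTF..
  TF.F.
  TTFT.
  TTTTT
Step 2: 7 trees catch fire, 6 burn out
  TT...
  TTF.F
  TF...
  F....
  TF.F.
  TTFTT
Step 3: 5 trees catch fire, 7 burn out
  TT...
  TF...
  F....
  .....
  F....
  TF.FT

TT...
TF...
F....
.....
F....
TF.FT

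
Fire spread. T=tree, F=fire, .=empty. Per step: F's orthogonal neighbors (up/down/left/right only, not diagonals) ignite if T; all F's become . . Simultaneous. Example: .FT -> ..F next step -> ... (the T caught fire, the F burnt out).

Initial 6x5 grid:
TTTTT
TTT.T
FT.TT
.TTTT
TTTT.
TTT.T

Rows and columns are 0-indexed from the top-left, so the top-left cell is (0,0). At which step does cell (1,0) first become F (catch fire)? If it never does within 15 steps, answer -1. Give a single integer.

Step 1: cell (1,0)='F' (+2 fires, +1 burnt)
  -> target ignites at step 1
Step 2: cell (1,0)='.' (+3 fires, +2 burnt)
Step 3: cell (1,0)='.' (+4 fires, +3 burnt)
Step 4: cell (1,0)='.' (+5 fires, +4 burnt)
Step 5: cell (1,0)='.' (+6 fires, +5 burnt)
Step 6: cell (1,0)='.' (+2 fires, +6 burnt)
Step 7: cell (1,0)='.' (+1 fires, +2 burnt)
Step 8: cell (1,0)='.' (+0 fires, +1 burnt)
  fire out at step 8

1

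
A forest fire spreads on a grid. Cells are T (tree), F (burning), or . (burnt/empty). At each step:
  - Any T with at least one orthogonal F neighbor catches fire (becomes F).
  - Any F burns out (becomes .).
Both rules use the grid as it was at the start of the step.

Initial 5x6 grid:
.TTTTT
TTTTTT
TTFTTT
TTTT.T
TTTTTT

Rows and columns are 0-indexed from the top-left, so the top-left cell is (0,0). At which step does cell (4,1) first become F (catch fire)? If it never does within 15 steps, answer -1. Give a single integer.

Step 1: cell (4,1)='T' (+4 fires, +1 burnt)
Step 2: cell (4,1)='T' (+8 fires, +4 burnt)
Step 3: cell (4,1)='F' (+8 fires, +8 burnt)
  -> target ignites at step 3
Step 4: cell (4,1)='.' (+5 fires, +8 burnt)
Step 5: cell (4,1)='.' (+2 fires, +5 burnt)
Step 6: cell (4,1)='.' (+0 fires, +2 burnt)
  fire out at step 6

3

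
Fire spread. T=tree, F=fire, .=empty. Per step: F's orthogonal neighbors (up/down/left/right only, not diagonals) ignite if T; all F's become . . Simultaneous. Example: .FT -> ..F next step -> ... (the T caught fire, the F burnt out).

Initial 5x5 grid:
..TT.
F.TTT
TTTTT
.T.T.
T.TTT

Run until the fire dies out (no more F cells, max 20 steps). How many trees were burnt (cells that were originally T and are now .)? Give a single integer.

Answer: 15

Derivation:
Step 1: +1 fires, +1 burnt (F count now 1)
Step 2: +1 fires, +1 burnt (F count now 1)
Step 3: +2 fires, +1 burnt (F count now 2)
Step 4: +2 fires, +2 burnt (F count now 2)
Step 5: +4 fires, +2 burnt (F count now 4)
Step 6: +3 fires, +4 burnt (F count now 3)
Step 7: +2 fires, +3 burnt (F count now 2)
Step 8: +0 fires, +2 burnt (F count now 0)
Fire out after step 8
Initially T: 16, now '.': 24
Total burnt (originally-T cells now '.'): 15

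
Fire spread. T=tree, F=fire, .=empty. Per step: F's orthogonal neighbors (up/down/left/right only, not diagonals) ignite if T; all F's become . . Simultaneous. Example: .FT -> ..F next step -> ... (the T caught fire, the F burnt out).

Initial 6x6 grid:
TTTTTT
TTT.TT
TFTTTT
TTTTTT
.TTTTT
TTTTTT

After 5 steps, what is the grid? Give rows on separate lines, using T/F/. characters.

Step 1: 4 trees catch fire, 1 burn out
  TTTTTT
  TFT.TT
  F.FTTT
  TFTTTT
  .TTTTT
  TTTTTT
Step 2: 7 trees catch fire, 4 burn out
  TFTTTT
  F.F.TT
  ...FTT
  F.FTTT
  .FTTTT
  TTTTTT
Step 3: 6 trees catch fire, 7 burn out
  F.FTTT
  ....TT
  ....FT
  ...FTT
  ..FTTT
  TFTTTT
Step 4: 7 trees catch fire, 6 burn out
  ...FTT
  ....FT
  .....F
  ....FT
  ...FTT
  F.FTTT
Step 5: 5 trees catch fire, 7 burn out
  ....FT
  .....F
  ......
  .....F
  ....FT
  ...FTT

....FT
.....F
......
.....F
....FT
...FTT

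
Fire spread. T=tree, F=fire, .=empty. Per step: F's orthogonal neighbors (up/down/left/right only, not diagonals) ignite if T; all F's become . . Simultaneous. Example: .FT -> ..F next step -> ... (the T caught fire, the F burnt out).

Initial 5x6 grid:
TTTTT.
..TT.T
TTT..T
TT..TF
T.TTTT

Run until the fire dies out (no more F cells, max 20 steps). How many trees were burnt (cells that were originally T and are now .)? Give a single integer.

Answer: 7

Derivation:
Step 1: +3 fires, +1 burnt (F count now 3)
Step 2: +2 fires, +3 burnt (F count now 2)
Step 3: +1 fires, +2 burnt (F count now 1)
Step 4: +1 fires, +1 burnt (F count now 1)
Step 5: +0 fires, +1 burnt (F count now 0)
Fire out after step 5
Initially T: 20, now '.': 17
Total burnt (originally-T cells now '.'): 7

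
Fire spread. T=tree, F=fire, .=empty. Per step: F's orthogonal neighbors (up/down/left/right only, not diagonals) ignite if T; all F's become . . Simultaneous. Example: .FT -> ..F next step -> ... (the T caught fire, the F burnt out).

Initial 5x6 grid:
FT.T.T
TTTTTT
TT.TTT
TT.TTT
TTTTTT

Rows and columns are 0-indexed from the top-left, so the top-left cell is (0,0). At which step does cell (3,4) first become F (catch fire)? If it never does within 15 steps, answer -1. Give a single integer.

Step 1: cell (3,4)='T' (+2 fires, +1 burnt)
Step 2: cell (3,4)='T' (+2 fires, +2 burnt)
Step 3: cell (3,4)='T' (+3 fires, +2 burnt)
Step 4: cell (3,4)='T' (+3 fires, +3 burnt)
Step 5: cell (3,4)='T' (+4 fires, +3 burnt)
Step 6: cell (3,4)='T' (+4 fires, +4 burnt)
Step 7: cell (3,4)='F' (+4 fires, +4 burnt)
  -> target ignites at step 7
Step 8: cell (3,4)='.' (+2 fires, +4 burnt)
Step 9: cell (3,4)='.' (+1 fires, +2 burnt)
Step 10: cell (3,4)='.' (+0 fires, +1 burnt)
  fire out at step 10

7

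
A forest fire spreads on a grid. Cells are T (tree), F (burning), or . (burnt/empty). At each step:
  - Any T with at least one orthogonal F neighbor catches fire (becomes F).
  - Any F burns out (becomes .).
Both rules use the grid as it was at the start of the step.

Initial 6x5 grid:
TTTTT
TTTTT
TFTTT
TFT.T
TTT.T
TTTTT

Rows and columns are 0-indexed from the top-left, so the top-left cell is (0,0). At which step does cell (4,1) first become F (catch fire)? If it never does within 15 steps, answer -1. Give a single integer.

Step 1: cell (4,1)='F' (+6 fires, +2 burnt)
  -> target ignites at step 1
Step 2: cell (4,1)='.' (+7 fires, +6 burnt)
Step 3: cell (4,1)='.' (+6 fires, +7 burnt)
Step 4: cell (4,1)='.' (+4 fires, +6 burnt)
Step 5: cell (4,1)='.' (+3 fires, +4 burnt)
Step 6: cell (4,1)='.' (+0 fires, +3 burnt)
  fire out at step 6

1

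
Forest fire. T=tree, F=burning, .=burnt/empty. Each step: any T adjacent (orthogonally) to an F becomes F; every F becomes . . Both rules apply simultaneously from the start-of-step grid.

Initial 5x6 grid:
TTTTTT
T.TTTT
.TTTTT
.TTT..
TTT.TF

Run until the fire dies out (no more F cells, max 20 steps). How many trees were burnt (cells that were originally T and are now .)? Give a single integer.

Step 1: +1 fires, +1 burnt (F count now 1)
Step 2: +0 fires, +1 burnt (F count now 0)
Fire out after step 2
Initially T: 23, now '.': 8
Total burnt (originally-T cells now '.'): 1

Answer: 1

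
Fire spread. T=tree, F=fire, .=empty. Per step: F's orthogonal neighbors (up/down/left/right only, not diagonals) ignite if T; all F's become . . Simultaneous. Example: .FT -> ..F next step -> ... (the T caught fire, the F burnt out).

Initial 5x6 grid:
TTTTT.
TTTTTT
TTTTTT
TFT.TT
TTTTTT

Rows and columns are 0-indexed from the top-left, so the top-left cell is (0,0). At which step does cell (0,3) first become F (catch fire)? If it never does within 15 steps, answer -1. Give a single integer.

Step 1: cell (0,3)='T' (+4 fires, +1 burnt)
Step 2: cell (0,3)='T' (+5 fires, +4 burnt)
Step 3: cell (0,3)='T' (+5 fires, +5 burnt)
Step 4: cell (0,3)='T' (+5 fires, +5 burnt)
Step 5: cell (0,3)='F' (+5 fires, +5 burnt)
  -> target ignites at step 5
Step 6: cell (0,3)='.' (+3 fires, +5 burnt)
Step 7: cell (0,3)='.' (+0 fires, +3 burnt)
  fire out at step 7

5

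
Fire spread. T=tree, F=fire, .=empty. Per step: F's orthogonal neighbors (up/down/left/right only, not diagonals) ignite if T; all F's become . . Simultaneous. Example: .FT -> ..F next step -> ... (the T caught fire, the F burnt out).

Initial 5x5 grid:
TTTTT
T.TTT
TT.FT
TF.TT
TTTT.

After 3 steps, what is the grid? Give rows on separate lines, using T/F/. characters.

Step 1: 6 trees catch fire, 2 burn out
  TTTTT
  T.TFT
  TF..F
  F..FT
  TFTT.
Step 2: 8 trees catch fire, 6 burn out
  TTTFT
  T.F.F
  F....
  ....F
  F.FF.
Step 3: 3 trees catch fire, 8 burn out
  TTF.F
  F....
  .....
  .....
  .....

TTF.F
F....
.....
.....
.....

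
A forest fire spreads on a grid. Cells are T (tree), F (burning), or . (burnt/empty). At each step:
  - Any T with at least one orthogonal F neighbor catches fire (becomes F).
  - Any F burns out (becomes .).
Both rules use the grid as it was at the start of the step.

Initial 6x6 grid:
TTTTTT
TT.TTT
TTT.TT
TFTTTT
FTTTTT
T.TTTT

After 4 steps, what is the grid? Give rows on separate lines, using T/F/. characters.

Step 1: 5 trees catch fire, 2 burn out
  TTTTTT
  TT.TTT
  TFT.TT
  F.FTTT
  .FTTTT
  F.TTTT
Step 2: 5 trees catch fire, 5 burn out
  TTTTTT
  TF.TTT
  F.F.TT
  ...FTT
  ..FTTT
  ..TTTT
Step 3: 5 trees catch fire, 5 burn out
  TFTTTT
  F..TTT
  ....TT
  ....FT
  ...FTT
  ..FTTT
Step 4: 6 trees catch fire, 5 burn out
  F.FTTT
  ...TTT
  ....FT
  .....F
  ....FT
  ...FTT

F.FTTT
...TTT
....FT
.....F
....FT
...FTT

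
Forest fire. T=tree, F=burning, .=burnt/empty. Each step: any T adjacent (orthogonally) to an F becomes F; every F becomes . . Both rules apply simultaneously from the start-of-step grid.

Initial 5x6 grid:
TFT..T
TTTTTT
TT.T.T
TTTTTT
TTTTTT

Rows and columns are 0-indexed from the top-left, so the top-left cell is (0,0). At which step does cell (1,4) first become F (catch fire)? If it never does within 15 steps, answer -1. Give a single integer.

Step 1: cell (1,4)='T' (+3 fires, +1 burnt)
Step 2: cell (1,4)='T' (+3 fires, +3 burnt)
Step 3: cell (1,4)='T' (+3 fires, +3 burnt)
Step 4: cell (1,4)='F' (+5 fires, +3 burnt)
  -> target ignites at step 4
Step 5: cell (1,4)='.' (+4 fires, +5 burnt)
Step 6: cell (1,4)='.' (+4 fires, +4 burnt)
Step 7: cell (1,4)='.' (+2 fires, +4 burnt)
Step 8: cell (1,4)='.' (+1 fires, +2 burnt)
Step 9: cell (1,4)='.' (+0 fires, +1 burnt)
  fire out at step 9

4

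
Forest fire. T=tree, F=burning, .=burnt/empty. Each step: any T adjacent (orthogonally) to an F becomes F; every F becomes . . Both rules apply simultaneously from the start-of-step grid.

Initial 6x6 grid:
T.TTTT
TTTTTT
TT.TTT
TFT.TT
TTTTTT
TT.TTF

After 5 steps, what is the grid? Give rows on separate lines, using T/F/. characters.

Step 1: 6 trees catch fire, 2 burn out
  T.TTTT
  TTTTTT
  TF.TTT
  F.F.TT
  TFTTTF
  TT.TF.
Step 2: 8 trees catch fire, 6 burn out
  T.TTTT
  TFTTTT
  F..TTT
  ....TF
  F.FTF.
  TF.F..
Step 3: 6 trees catch fire, 8 burn out
  T.TTTT
  F.FTTT
  ...TTF
  ....F.
  ...F..
  F.....
Step 4: 5 trees catch fire, 6 burn out
  F.FTTT
  ...FTF
  ...TF.
  ......
  ......
  ......
Step 5: 4 trees catch fire, 5 burn out
  ...FTF
  ....F.
  ...F..
  ......
  ......
  ......

...FTF
....F.
...F..
......
......
......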